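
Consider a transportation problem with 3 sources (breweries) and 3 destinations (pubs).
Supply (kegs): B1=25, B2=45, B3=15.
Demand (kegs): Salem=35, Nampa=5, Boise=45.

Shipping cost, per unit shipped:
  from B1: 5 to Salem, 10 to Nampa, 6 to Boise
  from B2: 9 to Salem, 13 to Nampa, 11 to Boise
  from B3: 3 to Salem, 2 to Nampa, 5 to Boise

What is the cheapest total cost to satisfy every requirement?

An optimal shipping plan:
  B1→Boise: 25 × 6 = 150
  B2→Salem: 35 × 9 = 315
  B2→Boise: 10 × 11 = 110
  B3→Nampa: 5 × 2 = 10
  B3→Boise: 10 × 5 = 50
Total = 150 + 315 + 110 + 10 + 50 = 635.

635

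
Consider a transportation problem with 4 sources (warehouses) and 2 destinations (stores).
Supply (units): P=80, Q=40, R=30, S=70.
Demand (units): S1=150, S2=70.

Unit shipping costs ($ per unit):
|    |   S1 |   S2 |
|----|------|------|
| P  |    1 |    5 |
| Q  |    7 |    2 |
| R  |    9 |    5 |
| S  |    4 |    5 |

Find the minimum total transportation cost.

590

An optimal shipping plan:
  P to S1: 80 × $1 = $80
  Q to S2: 40 × $2 = $80
  R to S2: 30 × $5 = $150
  S to S1: 70 × $4 = $280
Total = 80 + 80 + 150 + 280 = $590.
(Supply check: P ships 80; Q ships 40; R ships 30; S ships 70.)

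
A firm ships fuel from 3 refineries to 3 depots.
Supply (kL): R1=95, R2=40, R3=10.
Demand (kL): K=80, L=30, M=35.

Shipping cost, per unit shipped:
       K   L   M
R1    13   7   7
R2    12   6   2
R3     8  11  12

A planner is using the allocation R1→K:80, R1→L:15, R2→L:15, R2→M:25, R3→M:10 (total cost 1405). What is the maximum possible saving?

140

Current plan cost = 80·13 + 15·7 + 15·6 + 25·2 + 10·12 = 1405.
Optimal plan:
  R1–K: 65 × 13 = 845
  R1–L: 30 × 7 = 210
  R2–K: 5 × 12 = 60
  R2–M: 35 × 2 = 70
  R3–K: 10 × 8 = 80
Optimal cost = 1265.
Saving = 1405 − 1265 = 140.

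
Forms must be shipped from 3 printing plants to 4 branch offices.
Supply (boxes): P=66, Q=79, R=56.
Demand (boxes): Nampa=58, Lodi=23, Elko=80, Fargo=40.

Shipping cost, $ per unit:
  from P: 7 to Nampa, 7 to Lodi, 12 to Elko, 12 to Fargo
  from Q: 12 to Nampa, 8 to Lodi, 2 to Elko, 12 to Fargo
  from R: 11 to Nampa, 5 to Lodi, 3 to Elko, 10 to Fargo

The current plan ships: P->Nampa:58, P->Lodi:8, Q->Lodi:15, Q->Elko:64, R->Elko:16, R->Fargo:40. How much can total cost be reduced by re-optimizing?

Current plan cost = 58·7 + 8·7 + 15·8 + 64·2 + 16·3 + 40·10 = $1158.
Optimal plan:
  P->Nampa: 58 × $7 = $406
  P->Lodi: 8 × $7 = $56
  Q->Elko: 79 × $2 = $158
  R->Lodi: 15 × $5 = $75
  R->Elko: 1 × $3 = $3
  R->Fargo: 40 × $10 = $400
Optimal cost = $1098.
Saving = 1158 − 1098 = $60.

60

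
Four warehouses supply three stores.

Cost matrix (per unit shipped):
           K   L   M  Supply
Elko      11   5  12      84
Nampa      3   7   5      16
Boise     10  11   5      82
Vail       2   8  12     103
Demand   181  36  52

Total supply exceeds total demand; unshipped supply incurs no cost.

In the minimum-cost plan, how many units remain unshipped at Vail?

An optimal plan:
  Elko→K: 32 units
  Elko→L: 36 units
  Nampa→K: 16 units
  Boise→K: 30 units
  Boise→M: 52 units
  Vail→K: 103 units
Total cost = 1346.
Vail ships 103 of its 103, leaving 0.

0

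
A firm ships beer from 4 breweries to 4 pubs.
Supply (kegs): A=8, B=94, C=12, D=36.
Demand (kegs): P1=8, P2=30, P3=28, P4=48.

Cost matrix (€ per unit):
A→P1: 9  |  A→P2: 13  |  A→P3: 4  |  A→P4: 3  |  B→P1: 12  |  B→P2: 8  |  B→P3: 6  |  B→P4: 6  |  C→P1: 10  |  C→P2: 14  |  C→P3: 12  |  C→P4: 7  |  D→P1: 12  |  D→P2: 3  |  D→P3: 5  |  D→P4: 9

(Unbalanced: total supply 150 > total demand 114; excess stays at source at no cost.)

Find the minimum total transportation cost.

A cheapest plan:
  A–P4: 8 × €3 = €24
  B–P3: 22 × €6 = €132
  B–P4: 40 × €6 = €240
  C–P1: 8 × €10 = €80
  D–P2: 30 × €3 = €90
  D–P3: 6 × €5 = €30
Total = 24 + 132 + 240 + 80 + 90 + 30 = €596.

596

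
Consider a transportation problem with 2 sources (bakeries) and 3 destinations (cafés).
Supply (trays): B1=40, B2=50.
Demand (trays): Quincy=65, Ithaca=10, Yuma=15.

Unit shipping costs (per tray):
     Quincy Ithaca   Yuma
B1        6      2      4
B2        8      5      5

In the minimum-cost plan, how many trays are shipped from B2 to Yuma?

Optimal shipments:
  B1->Quincy: 30 trays
  B1->Ithaca: 10 trays
  B2->Quincy: 35 trays
  B2->Yuma: 15 trays
Total cost = 555.
So B2→Yuma carries 15 trays.

15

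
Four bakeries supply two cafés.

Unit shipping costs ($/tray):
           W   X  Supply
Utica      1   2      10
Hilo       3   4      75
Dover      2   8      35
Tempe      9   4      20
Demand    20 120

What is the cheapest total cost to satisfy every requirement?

Optimal allocation:
  Utica–X: 10 × $2 = $20
  Hilo–X: 75 × $4 = $300
  Dover–W: 20 × $2 = $40
  Dover–X: 15 × $8 = $120
  Tempe–X: 20 × $4 = $80
Total = 20 + 300 + 40 + 120 + 80 = $560.

560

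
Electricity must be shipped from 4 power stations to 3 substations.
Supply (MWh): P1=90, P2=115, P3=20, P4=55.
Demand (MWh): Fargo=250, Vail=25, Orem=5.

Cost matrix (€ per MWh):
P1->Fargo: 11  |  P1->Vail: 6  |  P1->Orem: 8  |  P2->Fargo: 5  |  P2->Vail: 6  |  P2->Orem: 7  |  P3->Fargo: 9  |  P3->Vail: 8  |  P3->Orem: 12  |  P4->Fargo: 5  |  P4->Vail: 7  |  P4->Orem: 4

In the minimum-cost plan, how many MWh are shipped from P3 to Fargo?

20

The minimum-cost plan:
  P1→Fargo: 60 × €11 = €660
  P1→Vail: 25 × €6 = €150
  P1→Orem: 5 × €8 = €40
  P2→Fargo: 115 × €5 = €575
  P3→Fargo: 20 × €9 = €180
  P4→Fargo: 55 × €5 = €275
Total cost = €1880.
So P3→Fargo carries 20 MWh.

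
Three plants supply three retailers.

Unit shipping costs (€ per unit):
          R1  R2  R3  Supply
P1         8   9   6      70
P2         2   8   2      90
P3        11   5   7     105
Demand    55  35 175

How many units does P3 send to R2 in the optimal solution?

35

Solving gives:
  P1->R3: 70 × €6 = €420
  P2->R1: 55 × €2 = €110
  P2->R3: 35 × €2 = €70
  P3->R2: 35 × €5 = €175
  P3->R3: 70 × €7 = €490
Total cost = €1265.
So P3→R2 carries 35 units.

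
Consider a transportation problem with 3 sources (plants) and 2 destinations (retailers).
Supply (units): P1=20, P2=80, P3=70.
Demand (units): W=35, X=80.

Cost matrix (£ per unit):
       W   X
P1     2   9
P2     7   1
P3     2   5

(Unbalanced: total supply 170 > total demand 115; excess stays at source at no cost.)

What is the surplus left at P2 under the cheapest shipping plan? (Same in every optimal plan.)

0

Minimum-cost shipments:
  P2–X: 80 × £1 = £80
  P3–W: 35 × £2 = £70
Total cost = £150.
P2 ships 80 of its 80, leaving 0.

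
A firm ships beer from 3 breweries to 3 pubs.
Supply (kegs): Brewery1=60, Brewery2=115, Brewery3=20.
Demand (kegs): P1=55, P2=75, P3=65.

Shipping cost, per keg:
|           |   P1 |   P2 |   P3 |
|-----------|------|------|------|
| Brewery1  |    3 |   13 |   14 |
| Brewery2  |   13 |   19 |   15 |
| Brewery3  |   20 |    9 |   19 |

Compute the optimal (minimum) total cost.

Optimal allocation:
  Brewery1→P1: 55 × 3 = 165
  Brewery1→P2: 5 × 13 = 65
  Brewery2→P2: 50 × 19 = 950
  Brewery2→P3: 65 × 15 = 975
  Brewery3→P2: 20 × 9 = 180
Total = 165 + 65 + 950 + 975 + 180 = 2335.
(Supply check: Brewery1 ships 60; Brewery2 ships 115; Brewery3 ships 20.)

2335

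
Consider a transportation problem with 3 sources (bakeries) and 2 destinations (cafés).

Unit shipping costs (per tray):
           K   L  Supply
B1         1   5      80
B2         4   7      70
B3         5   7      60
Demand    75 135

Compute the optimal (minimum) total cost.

1010

A cheapest plan:
  B1–K: 75 × 1 = 75
  B1–L: 5 × 5 = 25
  B2–L: 70 × 7 = 490
  B3–L: 60 × 7 = 420
Total = 75 + 25 + 490 + 420 = 1010.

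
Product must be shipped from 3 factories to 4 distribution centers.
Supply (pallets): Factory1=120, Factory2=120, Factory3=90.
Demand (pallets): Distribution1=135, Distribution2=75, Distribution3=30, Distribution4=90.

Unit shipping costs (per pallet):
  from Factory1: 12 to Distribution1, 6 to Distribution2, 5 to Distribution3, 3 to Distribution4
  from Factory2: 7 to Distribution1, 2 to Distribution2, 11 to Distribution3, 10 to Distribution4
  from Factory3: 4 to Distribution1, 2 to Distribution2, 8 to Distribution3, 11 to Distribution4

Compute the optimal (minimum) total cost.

1245

One minimum-cost allocation:
  Factory1→Distribution3: 30 × 5 = 150
  Factory1→Distribution4: 90 × 3 = 270
  Factory2→Distribution1: 45 × 7 = 315
  Factory2→Distribution2: 75 × 2 = 150
  Factory3→Distribution1: 90 × 4 = 360
Total = 150 + 270 + 315 + 150 + 360 = 1245.
(Supply check: Factory1 ships 120; Factory2 ships 120; Factory3 ships 90.)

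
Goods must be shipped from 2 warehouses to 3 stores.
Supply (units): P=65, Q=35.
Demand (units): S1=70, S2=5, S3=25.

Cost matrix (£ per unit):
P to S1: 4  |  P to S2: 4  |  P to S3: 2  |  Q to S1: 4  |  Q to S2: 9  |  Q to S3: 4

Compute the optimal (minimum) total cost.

350

An optimal shipping plan:
  P–S1: 35 × £4 = £140
  P–S2: 5 × £4 = £20
  P–S3: 25 × £2 = £50
  Q–S1: 35 × £4 = £140
Total = 140 + 20 + 50 + 140 = £350.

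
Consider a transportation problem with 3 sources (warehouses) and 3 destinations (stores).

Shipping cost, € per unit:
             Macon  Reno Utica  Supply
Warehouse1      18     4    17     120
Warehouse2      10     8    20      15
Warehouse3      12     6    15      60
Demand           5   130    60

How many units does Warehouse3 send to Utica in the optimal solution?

Solving gives:
  Warehouse1 to Reno: 120 × €4 = €480
  Warehouse2 to Macon: 5 × €10 = €50
  Warehouse2 to Reno: 10 × €8 = €80
  Warehouse3 to Utica: 60 × €15 = €900
Total cost = €1510.
So Warehouse3→Utica carries 60 units.

60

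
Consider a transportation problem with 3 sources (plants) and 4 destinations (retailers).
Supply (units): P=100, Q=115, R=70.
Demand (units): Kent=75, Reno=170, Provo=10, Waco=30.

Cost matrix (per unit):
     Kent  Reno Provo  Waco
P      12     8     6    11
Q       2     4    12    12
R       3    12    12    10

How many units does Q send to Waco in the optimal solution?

Solving gives:
  P->Reno: 60 × 8 = 480
  P->Provo: 10 × 6 = 60
  P->Waco: 30 × 11 = 330
  Q->Kent: 5 × 2 = 10
  Q->Reno: 110 × 4 = 440
  R->Kent: 70 × 3 = 210
Total cost = 1530.
The route Q→Waco is not used.

0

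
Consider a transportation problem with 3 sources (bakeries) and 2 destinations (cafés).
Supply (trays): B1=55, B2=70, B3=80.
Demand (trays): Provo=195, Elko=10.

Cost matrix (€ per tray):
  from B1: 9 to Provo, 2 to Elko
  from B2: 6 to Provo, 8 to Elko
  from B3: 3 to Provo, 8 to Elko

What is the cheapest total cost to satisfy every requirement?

One minimum-cost allocation:
  B1–Provo: 45 × €9 = €405
  B1–Elko: 10 × €2 = €20
  B2–Provo: 70 × €6 = €420
  B3–Provo: 80 × €3 = €240
Total = 405 + 20 + 420 + 240 = €1085.
(Supply check: B1 ships 55; B2 ships 70; B3 ships 80.)

1085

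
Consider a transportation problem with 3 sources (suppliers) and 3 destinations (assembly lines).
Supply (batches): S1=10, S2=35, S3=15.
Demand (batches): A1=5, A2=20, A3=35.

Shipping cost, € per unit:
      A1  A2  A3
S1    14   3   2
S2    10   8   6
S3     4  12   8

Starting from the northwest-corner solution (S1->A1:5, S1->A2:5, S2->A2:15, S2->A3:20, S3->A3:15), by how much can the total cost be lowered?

Current plan cost = 5·14 + 5·3 + 15·8 + 20·6 + 15·8 = €445.
Optimal plan:
  S1→A2: 10 × €3 = €30
  S2→A2: 10 × €8 = €80
  S2→A3: 25 × €6 = €150
  S3→A1: 5 × €4 = €20
  S3→A3: 10 × €8 = €80
Optimal cost = €360.
Saving = 445 − 360 = €85.

85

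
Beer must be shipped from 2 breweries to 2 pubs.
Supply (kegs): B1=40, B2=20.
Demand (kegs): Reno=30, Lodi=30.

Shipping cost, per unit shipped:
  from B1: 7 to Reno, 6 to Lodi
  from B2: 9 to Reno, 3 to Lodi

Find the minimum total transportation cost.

A cheapest plan:
  B1→Reno: 30 × 7 = 210
  B1→Lodi: 10 × 6 = 60
  B2→Lodi: 20 × 3 = 60
Total = 210 + 60 + 60 = 330.

330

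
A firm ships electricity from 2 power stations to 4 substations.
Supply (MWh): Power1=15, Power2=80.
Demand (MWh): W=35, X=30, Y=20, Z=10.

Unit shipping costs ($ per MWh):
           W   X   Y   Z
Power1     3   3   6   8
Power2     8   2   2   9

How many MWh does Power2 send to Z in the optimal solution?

Solving gives:
  Power1->W: 15 × $3 = $45
  Power2->W: 20 × $8 = $160
  Power2->X: 30 × $2 = $60
  Power2->Y: 20 × $2 = $40
  Power2->Z: 10 × $9 = $90
Total cost = $395.
So Power2→Z carries 10 MWh.

10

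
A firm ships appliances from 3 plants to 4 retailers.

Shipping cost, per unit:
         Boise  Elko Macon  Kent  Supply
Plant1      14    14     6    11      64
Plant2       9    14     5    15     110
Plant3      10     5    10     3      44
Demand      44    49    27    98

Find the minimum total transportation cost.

A cheapest plan:
  Plant1→Kent: 64 units
  Plant2→Boise: 44 units
  Plant2→Elko: 39 units
  Plant2→Macon: 27 units
  Plant3→Elko: 10 units
  Plant3→Kent: 34 units
Total cost = 1933.

1933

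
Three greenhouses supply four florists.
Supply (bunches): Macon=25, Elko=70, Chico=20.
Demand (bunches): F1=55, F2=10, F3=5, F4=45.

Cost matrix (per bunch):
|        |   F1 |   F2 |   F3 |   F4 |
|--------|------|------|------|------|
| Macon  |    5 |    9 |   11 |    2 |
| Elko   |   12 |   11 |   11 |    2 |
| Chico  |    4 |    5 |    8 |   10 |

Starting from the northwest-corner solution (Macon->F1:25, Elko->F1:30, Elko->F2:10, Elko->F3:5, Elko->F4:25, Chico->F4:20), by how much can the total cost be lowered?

320

Current plan cost = 25·5 + 30·12 + 10·11 + 5·11 + 25·2 + 20·10 = 900.
Optimal plan:
  Macon to F1: 25 × 5 = 125
  Elko to F1: 10 × 12 = 120
  Elko to F2: 10 × 11 = 110
  Elko to F3: 5 × 11 = 55
  Elko to F4: 45 × 2 = 90
  Chico to F1: 20 × 4 = 80
Optimal cost = 580.
Saving = 900 − 580 = 320.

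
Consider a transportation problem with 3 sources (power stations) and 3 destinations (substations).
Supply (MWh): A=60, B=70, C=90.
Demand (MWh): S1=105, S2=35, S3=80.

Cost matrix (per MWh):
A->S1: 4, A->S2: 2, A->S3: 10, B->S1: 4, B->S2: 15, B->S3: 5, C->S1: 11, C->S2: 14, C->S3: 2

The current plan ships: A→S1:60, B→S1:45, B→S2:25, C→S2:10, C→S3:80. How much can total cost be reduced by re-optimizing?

Current plan cost = 60·4 + 45·4 + 25·15 + 10·14 + 80·2 = 1095.
Optimal plan:
  A→S1: 25 MWh
  A→S2: 35 MWh
  B→S1: 70 MWh
  C→S1: 10 MWh
  C→S3: 80 MWh
Optimal cost = 720.
Saving = 1095 − 720 = 375.

375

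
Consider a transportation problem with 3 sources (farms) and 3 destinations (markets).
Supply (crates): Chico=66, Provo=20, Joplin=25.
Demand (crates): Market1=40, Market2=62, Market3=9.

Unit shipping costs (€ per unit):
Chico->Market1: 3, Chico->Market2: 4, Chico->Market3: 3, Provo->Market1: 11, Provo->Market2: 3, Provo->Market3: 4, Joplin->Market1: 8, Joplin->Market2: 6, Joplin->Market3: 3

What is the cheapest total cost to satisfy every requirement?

One minimum-cost allocation:
  Chico to Market1: 40 crates
  Chico to Market2: 26 crates
  Provo to Market2: 20 crates
  Joplin to Market2: 16 crates
  Joplin to Market3: 9 crates
Total cost = €407.
(Supply check: Chico ships 66; Provo ships 20; Joplin ships 25.)

407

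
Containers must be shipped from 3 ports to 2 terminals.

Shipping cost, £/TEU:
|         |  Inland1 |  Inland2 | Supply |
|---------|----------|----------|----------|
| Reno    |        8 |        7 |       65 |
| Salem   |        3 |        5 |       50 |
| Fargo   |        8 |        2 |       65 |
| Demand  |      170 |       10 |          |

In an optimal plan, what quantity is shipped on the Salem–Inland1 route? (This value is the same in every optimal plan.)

The minimum-cost plan:
  Reno to Inland1: 65 × £8 = £520
  Salem to Inland1: 50 × £3 = £150
  Fargo to Inland1: 55 × £8 = £440
  Fargo to Inland2: 10 × £2 = £20
Total cost = £1130.
So Salem→Inland1 carries 50 TEU.

50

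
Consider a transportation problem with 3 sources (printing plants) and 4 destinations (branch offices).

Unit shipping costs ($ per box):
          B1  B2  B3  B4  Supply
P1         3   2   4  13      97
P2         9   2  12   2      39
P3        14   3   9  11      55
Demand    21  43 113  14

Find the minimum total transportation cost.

832

A cheapest plan:
  P1->B1: 21 × $3 = $63
  P1->B3: 76 × $4 = $304
  P2->B2: 25 × $2 = $50
  P2->B4: 14 × $2 = $28
  P3->B2: 18 × $3 = $54
  P3->B3: 37 × $9 = $333
Total = 63 + 304 + 50 + 28 + 54 + 333 = $832.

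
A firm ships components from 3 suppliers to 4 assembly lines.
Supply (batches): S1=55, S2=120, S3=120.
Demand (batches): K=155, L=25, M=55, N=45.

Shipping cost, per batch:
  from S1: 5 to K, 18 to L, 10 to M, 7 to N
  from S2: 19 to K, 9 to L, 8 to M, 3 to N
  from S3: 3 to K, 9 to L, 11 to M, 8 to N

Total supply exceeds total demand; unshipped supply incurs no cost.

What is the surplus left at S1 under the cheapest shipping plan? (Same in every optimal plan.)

15

Minimum-cost shipments:
  S1 to K: 35 × 5 = 175
  S1 to M: 5 × 10 = 50
  S2 to L: 25 × 9 = 225
  S2 to M: 50 × 8 = 400
  S2 to N: 45 × 3 = 135
  S3 to K: 120 × 3 = 360
Total cost = 1345.
S1 ships 40 of its 55, leaving 15.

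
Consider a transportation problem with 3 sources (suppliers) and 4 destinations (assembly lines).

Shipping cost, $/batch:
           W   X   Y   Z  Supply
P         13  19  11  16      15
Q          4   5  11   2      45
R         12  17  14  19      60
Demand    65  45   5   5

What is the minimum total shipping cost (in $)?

An optimal shipping plan:
  P to W: 10 × $13 = $130
  P to Y: 5 × $11 = $55
  Q to X: 40 × $5 = $200
  Q to Z: 5 × $2 = $10
  R to W: 55 × $12 = $660
  R to X: 5 × $17 = $85
Total = 130 + 55 + 200 + 10 + 660 + 85 = $1140.
(Supply check: P ships 15; Q ships 45; R ships 60.)

1140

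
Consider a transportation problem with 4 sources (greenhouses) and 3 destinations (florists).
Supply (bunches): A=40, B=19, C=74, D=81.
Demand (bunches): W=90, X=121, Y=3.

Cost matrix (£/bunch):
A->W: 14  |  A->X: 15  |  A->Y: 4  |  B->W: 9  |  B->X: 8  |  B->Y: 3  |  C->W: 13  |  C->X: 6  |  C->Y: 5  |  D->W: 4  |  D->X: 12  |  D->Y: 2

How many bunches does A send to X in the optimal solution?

28

The minimum-cost plan:
  A->W: 9 × £14 = £126
  A->X: 28 × £15 = £420
  A->Y: 3 × £4 = £12
  B->X: 19 × £8 = £152
  C->X: 74 × £6 = £444
  D->W: 81 × £4 = £324
Total cost = £1478.
So A→X carries 28 bunches.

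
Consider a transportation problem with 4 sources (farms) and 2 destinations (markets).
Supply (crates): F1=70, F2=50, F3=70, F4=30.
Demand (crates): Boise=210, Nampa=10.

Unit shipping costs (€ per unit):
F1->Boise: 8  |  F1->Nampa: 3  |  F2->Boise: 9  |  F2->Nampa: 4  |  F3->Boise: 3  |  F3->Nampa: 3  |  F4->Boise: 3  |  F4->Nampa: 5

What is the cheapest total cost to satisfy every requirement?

1260

Optimal allocation:
  F1 to Boise: 60 × €8 = €480
  F1 to Nampa: 10 × €3 = €30
  F2 to Boise: 50 × €9 = €450
  F3 to Boise: 70 × €3 = €210
  F4 to Boise: 30 × €3 = €90
Total = 480 + 30 + 450 + 210 + 90 = €1260.
(Supply check: F1 ships 70; F2 ships 50; F3 ships 70; F4 ships 30.)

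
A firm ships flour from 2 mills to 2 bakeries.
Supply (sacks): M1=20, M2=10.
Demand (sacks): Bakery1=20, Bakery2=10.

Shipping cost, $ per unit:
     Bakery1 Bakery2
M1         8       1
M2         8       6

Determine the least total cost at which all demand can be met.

A cheapest plan:
  M1 to Bakery1: 10 × $8 = $80
  M1 to Bakery2: 10 × $1 = $10
  M2 to Bakery1: 10 × $8 = $80
Total = 80 + 10 + 80 = $170.

170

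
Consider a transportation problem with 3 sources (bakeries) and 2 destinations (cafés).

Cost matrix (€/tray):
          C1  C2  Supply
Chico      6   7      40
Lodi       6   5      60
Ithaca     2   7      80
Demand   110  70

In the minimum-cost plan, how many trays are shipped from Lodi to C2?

60

Optimal shipments:
  Chico→C1: 30 × €6 = €180
  Chico→C2: 10 × €7 = €70
  Lodi→C2: 60 × €5 = €300
  Ithaca→C1: 80 × €2 = €160
Total cost = €710.
So Lodi→C2 carries 60 trays.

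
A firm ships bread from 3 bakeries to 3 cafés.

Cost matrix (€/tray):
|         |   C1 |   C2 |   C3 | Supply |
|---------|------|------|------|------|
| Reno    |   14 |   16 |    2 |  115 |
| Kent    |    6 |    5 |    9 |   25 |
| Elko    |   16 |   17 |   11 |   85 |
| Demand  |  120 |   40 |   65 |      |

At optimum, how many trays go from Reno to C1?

Optimal shipments:
  Reno to C1: 50 × €14 = €700
  Reno to C3: 65 × €2 = €130
  Kent to C2: 25 × €5 = €125
  Elko to C1: 70 × €16 = €1120
  Elko to C2: 15 × €17 = €255
Total cost = €2330.
So Reno→C1 carries 50 trays.

50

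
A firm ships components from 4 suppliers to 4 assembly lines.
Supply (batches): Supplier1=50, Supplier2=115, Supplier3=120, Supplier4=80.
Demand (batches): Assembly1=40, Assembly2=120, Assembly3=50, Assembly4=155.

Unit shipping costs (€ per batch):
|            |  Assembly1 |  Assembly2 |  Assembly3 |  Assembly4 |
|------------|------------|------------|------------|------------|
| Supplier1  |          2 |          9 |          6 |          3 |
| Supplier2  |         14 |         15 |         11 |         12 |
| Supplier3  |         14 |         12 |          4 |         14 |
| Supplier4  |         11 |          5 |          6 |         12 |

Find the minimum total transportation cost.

2990

One minimum-cost allocation:
  Supplier1->Assembly1: 40 × €2 = €80
  Supplier1->Assembly4: 10 × €3 = €30
  Supplier2->Assembly4: 115 × €12 = €1380
  Supplier3->Assembly2: 40 × €12 = €480
  Supplier3->Assembly3: 50 × €4 = €200
  Supplier3->Assembly4: 30 × €14 = €420
  Supplier4->Assembly2: 80 × €5 = €400
Total = 80 + 30 + 1380 + 480 + 200 + 420 + 400 = €2990.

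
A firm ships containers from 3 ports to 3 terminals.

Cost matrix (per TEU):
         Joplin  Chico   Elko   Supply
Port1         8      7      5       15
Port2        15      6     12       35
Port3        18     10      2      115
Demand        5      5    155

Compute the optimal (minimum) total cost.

A cheapest plan:
  Port1 to Elko: 15 × 5 = 75
  Port2 to Joplin: 5 × 15 = 75
  Port2 to Chico: 5 × 6 = 30
  Port2 to Elko: 25 × 12 = 300
  Port3 to Elko: 115 × 2 = 230
Total = 75 + 75 + 30 + 300 + 230 = 710.

710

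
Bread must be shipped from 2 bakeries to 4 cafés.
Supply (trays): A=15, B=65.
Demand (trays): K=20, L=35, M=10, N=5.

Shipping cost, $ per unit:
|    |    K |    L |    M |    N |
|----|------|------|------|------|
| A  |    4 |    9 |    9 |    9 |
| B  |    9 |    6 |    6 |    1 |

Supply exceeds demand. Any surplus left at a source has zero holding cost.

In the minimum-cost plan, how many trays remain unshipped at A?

An optimal plan:
  A to K: 15 × $4 = $60
  B to K: 5 × $9 = $45
  B to L: 35 × $6 = $210
  B to M: 10 × $6 = $60
  B to N: 5 × $1 = $5
Total cost = $380.
A ships 15 of its 15, leaving 0.

0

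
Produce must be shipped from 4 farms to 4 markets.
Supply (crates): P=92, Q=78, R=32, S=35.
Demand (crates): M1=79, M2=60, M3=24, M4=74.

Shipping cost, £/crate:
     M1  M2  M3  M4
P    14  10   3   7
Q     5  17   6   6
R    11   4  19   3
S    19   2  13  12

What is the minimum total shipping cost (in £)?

An optimal shipping plan:
  P->M1: 1 × £14 = £14
  P->M3: 24 × £3 = £72
  P->M4: 67 × £7 = £469
  Q->M1: 78 × £5 = £390
  R->M2: 25 × £4 = £100
  R->M4: 7 × £3 = £21
  S->M2: 35 × £2 = £70
Total = 14 + 72 + 469 + 390 + 100 + 21 + 70 = £1136.
(Supply check: P ships 92; Q ships 78; R ships 32; S ships 35.)

1136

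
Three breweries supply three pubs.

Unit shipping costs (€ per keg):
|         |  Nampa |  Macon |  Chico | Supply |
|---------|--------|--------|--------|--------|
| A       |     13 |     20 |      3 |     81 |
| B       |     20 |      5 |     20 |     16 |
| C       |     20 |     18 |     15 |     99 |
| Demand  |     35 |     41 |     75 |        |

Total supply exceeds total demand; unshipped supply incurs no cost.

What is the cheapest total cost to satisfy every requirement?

Optimal allocation:
  A–Nampa: 6 × €13 = €78
  A–Chico: 75 × €3 = €225
  B–Macon: 16 × €5 = €80
  C–Nampa: 29 × €20 = €580
  C–Macon: 25 × €18 = €450
Total = 78 + 225 + 80 + 580 + 450 = €1413.
(Supply check: A ships 81; B ships 16; C ships 54.)

1413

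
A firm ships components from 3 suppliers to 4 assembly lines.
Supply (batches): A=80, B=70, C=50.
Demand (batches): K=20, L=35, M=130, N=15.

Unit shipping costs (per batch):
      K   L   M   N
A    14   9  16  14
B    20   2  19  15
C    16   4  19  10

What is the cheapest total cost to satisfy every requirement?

An optimal shipping plan:
  A–M: 80 × 16 = 1280
  B–L: 35 × 2 = 70
  B–M: 35 × 19 = 665
  C–K: 20 × 16 = 320
  C–M: 15 × 19 = 285
  C–N: 15 × 10 = 150
Total = 1280 + 70 + 665 + 320 + 285 + 150 = 2770.

2770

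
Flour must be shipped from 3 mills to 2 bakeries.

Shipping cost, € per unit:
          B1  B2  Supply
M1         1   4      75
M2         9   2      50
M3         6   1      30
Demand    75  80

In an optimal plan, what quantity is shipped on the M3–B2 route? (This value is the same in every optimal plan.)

30

Solving gives:
  M1→B1: 75 × €1 = €75
  M2→B2: 50 × €2 = €100
  M3→B2: 30 × €1 = €30
Total cost = €205.
So M3→B2 carries 30 sacks.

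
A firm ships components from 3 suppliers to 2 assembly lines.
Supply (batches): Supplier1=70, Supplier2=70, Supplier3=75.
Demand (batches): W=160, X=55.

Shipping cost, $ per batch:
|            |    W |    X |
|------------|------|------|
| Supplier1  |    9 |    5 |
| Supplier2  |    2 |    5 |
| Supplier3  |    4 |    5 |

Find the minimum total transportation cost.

One minimum-cost allocation:
  Supplier1→W: 15 × $9 = $135
  Supplier1→X: 55 × $5 = $275
  Supplier2→W: 70 × $2 = $140
  Supplier3→W: 75 × $4 = $300
Total = 135 + 275 + 140 + 300 = $850.

850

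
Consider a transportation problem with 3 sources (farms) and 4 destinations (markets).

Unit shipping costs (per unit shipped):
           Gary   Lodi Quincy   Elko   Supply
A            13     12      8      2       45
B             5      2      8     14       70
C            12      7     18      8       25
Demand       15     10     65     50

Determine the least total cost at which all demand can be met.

An optimal shipping plan:
  A→Quincy: 10 × 8 = 80
  A→Elko: 35 × 2 = 70
  B→Gary: 15 × 5 = 75
  B→Quincy: 55 × 8 = 440
  C→Lodi: 10 × 7 = 70
  C→Elko: 15 × 8 = 120
Total = 80 + 70 + 75 + 440 + 70 + 120 = 855.

855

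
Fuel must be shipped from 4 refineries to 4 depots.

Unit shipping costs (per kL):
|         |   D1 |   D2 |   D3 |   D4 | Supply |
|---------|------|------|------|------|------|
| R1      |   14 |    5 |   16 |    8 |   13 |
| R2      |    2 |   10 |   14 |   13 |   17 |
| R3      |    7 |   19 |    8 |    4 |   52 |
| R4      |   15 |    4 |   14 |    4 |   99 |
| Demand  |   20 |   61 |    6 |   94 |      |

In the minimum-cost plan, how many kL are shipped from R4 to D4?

51

The minimum-cost plan:
  R1→D2: 13 kL
  R2→D1: 17 kL
  R3→D1: 3 kL
  R3→D3: 6 kL
  R3→D4: 43 kL
  R4→D2: 48 kL
  R4→D4: 51 kL
Total cost = 736.
So R4→D4 carries 51 kL.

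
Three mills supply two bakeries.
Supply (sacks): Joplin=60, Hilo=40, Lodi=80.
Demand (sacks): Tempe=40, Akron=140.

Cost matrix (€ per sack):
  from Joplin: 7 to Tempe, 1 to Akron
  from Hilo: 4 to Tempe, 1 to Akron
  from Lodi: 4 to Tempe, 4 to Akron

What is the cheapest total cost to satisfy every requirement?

420

A cheapest plan:
  Joplin->Akron: 60 × €1 = €60
  Hilo->Akron: 40 × €1 = €40
  Lodi->Tempe: 40 × €4 = €160
  Lodi->Akron: 40 × €4 = €160
Total = 60 + 40 + 160 + 160 = €420.
(Supply check: Joplin ships 60; Hilo ships 40; Lodi ships 80.)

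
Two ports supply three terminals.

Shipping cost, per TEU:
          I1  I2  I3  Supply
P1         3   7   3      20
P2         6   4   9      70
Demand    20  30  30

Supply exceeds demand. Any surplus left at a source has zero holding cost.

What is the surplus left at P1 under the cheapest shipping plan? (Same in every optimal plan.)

Minimum-cost shipments:
  P1–I3: 20 × 3 = 60
  P2–I1: 20 × 6 = 120
  P2–I2: 30 × 4 = 120
  P2–I3: 10 × 9 = 90
Total cost = 390.
P1 ships 20 of its 20, leaving 0.

0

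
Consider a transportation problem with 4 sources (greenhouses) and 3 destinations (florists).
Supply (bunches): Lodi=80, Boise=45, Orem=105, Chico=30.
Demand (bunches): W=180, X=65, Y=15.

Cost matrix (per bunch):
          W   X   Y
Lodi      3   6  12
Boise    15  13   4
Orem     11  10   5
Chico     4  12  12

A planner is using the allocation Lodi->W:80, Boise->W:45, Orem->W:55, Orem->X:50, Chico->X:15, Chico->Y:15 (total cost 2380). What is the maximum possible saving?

450

Current plan cost = 80·3 + 45·15 + 55·11 + 50·10 + 15·12 + 15·12 = 2380.
Optimal plan:
  Lodi→W: 80 bunches
  Boise→X: 30 bunches
  Boise→Y: 15 bunches
  Orem→W: 70 bunches
  Orem→X: 35 bunches
  Chico→W: 30 bunches
Optimal cost = 1930.
Saving = 2380 − 1930 = 450.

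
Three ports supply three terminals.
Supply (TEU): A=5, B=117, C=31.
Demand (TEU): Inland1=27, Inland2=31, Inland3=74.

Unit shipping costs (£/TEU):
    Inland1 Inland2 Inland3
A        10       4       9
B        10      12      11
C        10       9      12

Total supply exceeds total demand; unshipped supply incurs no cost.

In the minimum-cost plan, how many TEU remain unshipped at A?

An optimal plan:
  A→Inland2: 5 × £4 = £20
  B→Inland1: 27 × £10 = £270
  B→Inland3: 74 × £11 = £814
  C→Inland2: 26 × £9 = £234
Total cost = £1338.
A ships 5 of its 5, leaving 0.

0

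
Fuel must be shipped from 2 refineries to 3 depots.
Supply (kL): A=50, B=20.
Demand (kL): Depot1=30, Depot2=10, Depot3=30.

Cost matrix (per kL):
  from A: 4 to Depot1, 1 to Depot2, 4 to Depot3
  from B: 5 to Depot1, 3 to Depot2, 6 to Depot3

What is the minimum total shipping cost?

270

One minimum-cost allocation:
  A→Depot1: 10 × 4 = 40
  A→Depot2: 10 × 1 = 10
  A→Depot3: 30 × 4 = 120
  B→Depot1: 20 × 5 = 100
Total = 40 + 10 + 120 + 100 = 270.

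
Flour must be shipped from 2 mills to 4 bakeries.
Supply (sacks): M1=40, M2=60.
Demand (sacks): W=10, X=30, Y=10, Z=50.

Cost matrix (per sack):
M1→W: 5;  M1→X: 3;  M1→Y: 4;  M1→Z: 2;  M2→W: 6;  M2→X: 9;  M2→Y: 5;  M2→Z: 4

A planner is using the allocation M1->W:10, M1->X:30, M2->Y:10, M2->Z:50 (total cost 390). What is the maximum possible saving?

Current plan cost = 10·5 + 30·3 + 10·5 + 50·4 = 390.
Optimal plan:
  M1→X: 30 × 3 = 90
  M1→Z: 10 × 2 = 20
  M2→W: 10 × 6 = 60
  M2→Y: 10 × 5 = 50
  M2→Z: 40 × 4 = 160
Optimal cost = 380.
Saving = 390 − 380 = 10.

10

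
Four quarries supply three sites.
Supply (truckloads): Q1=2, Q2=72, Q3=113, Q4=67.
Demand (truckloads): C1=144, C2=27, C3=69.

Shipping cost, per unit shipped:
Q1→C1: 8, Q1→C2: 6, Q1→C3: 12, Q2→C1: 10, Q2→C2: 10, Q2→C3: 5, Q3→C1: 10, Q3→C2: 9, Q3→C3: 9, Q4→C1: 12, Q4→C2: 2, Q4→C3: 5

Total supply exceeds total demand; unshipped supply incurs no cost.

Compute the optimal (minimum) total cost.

1835

A cheapest plan:
  Q1–C1: 2 × 8 = 16
  Q2–C1: 29 × 10 = 290
  Q2–C3: 29 × 5 = 145
  Q3–C1: 113 × 10 = 1130
  Q4–C2: 27 × 2 = 54
  Q4–C3: 40 × 5 = 200
Total = 16 + 290 + 145 + 1130 + 54 + 200 = 1835.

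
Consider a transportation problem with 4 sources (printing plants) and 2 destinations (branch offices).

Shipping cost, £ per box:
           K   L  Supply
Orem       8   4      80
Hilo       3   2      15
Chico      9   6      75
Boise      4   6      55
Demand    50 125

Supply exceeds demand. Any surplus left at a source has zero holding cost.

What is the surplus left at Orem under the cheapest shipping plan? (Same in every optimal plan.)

0

Minimum-cost shipments:
  Orem->L: 80 × £4 = £320
  Hilo->L: 15 × £2 = £30
  Chico->L: 30 × £6 = £180
  Boise->K: 50 × £4 = £200
Total cost = £730.
Orem ships 80 of its 80, leaving 0.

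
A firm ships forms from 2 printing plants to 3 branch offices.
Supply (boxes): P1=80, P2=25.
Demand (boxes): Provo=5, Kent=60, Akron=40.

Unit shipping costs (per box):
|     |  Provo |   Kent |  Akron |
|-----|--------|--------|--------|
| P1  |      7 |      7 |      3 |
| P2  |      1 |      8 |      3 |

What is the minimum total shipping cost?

One minimum-cost allocation:
  P1->Kent: 60 boxes
  P1->Akron: 20 boxes
  P2->Provo: 5 boxes
  P2->Akron: 20 boxes
Total cost = 545.

545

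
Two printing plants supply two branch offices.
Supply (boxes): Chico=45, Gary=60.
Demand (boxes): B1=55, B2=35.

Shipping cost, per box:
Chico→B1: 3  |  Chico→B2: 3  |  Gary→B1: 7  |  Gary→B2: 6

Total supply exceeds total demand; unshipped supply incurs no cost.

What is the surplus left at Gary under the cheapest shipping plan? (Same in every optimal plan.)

Minimum-cost shipments:
  Chico->B1: 45 × 3 = 135
  Gary->B1: 10 × 7 = 70
  Gary->B2: 35 × 6 = 210
Total cost = 415.
Gary ships 45 of its 60, leaving 15.

15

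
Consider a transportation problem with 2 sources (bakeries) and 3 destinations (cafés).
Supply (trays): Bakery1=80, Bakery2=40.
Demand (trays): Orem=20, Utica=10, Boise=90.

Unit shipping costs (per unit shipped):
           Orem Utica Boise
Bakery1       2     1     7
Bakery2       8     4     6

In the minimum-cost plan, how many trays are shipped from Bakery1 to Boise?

Solving gives:
  Bakery1→Orem: 20 × 2 = 40
  Bakery1→Utica: 10 × 1 = 10
  Bakery1→Boise: 50 × 7 = 350
  Bakery2→Boise: 40 × 6 = 240
Total cost = 640.
So Bakery1→Boise carries 50 trays.

50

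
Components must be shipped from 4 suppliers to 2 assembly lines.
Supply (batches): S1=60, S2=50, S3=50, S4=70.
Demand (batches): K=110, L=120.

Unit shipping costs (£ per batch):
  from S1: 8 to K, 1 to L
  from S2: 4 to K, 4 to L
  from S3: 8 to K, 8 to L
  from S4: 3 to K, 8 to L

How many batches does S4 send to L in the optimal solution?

0

Optimal shipments:
  S1–L: 60 batches
  S2–K: 40 batches
  S2–L: 10 batches
  S3–L: 50 batches
  S4–K: 70 batches
Total cost = £870.
The route S4→L is not used.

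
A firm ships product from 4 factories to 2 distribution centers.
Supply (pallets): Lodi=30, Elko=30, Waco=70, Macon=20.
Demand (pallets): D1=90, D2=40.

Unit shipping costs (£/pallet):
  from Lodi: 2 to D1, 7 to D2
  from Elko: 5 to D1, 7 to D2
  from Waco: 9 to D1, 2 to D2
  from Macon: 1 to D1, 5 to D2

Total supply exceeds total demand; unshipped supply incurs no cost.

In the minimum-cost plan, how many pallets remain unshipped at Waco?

20

Minimum-cost shipments:
  Lodi→D1: 30 pallets
  Elko→D1: 30 pallets
  Waco→D1: 10 pallets
  Waco→D2: 40 pallets
  Macon→D1: 20 pallets
Total cost = £400.
Waco ships 50 of its 70, leaving 20.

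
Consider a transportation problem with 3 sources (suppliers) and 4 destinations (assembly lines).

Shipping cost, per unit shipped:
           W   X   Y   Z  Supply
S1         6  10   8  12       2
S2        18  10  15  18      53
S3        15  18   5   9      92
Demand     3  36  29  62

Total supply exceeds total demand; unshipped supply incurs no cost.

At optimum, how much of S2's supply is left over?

Minimum-cost shipments:
  S1→W: 2 × 6 = 12
  S2→X: 36 × 10 = 360
  S3→W: 1 × 15 = 15
  S3→Y: 29 × 5 = 145
  S3→Z: 62 × 9 = 558
Total cost = 1090.
S2 ships 36 of its 53, leaving 17.

17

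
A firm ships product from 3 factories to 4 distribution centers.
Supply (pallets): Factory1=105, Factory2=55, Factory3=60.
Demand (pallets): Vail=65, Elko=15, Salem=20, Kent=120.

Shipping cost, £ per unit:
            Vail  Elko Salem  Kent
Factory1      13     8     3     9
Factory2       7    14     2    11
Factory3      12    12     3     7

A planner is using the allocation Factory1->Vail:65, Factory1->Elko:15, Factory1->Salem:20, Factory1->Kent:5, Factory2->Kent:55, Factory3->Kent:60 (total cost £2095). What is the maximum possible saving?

Current plan cost = 65·13 + 15·8 + 20·3 + 5·9 + 55·11 + 60·7 = £2095.
Optimal plan:
  Factory1 to Vail: 10 × £13 = £130
  Factory1 to Elko: 15 × £8 = £120
  Factory1 to Salem: 20 × £3 = £60
  Factory1 to Kent: 60 × £9 = £540
  Factory2 to Vail: 55 × £7 = £385
  Factory3 to Kent: 60 × £7 = £420
Optimal cost = £1655.
Saving = 2095 − 1655 = £440.

440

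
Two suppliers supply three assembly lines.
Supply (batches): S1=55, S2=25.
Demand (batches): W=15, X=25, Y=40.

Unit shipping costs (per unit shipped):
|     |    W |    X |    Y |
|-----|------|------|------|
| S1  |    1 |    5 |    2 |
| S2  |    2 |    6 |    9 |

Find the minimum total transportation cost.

245

An optimal shipping plan:
  S1–W: 15 × 1 = 15
  S1–Y: 40 × 2 = 80
  S2–X: 25 × 6 = 150
Total = 15 + 80 + 150 = 245.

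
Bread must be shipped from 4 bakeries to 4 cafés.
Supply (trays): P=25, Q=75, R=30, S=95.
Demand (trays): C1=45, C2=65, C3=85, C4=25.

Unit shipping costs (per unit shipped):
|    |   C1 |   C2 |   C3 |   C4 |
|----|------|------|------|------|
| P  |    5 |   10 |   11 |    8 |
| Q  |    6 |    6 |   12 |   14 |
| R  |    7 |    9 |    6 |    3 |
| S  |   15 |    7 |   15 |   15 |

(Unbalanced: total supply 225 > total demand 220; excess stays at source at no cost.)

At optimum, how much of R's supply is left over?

0

An optimal plan:
  P->C4: 25 trays
  Q->C1: 45 trays
  Q->C3: 30 trays
  R->C3: 30 trays
  S->C2: 65 trays
  S->C3: 25 trays
Total cost = 1840.
R ships 30 of its 30, leaving 0.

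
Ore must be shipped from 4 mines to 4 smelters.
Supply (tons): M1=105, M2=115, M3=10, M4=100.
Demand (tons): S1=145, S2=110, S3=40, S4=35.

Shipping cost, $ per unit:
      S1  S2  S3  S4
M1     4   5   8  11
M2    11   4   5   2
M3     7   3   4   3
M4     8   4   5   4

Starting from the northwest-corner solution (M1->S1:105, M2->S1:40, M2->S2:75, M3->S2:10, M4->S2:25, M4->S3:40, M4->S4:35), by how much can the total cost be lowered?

Current plan cost = 105·4 + 40·11 + 75·4 + 10·3 + 25·4 + 40·5 + 35·4 = $1630.
Optimal plan:
  M1 to S1: 105 × $4 = $420
  M2 to S2: 80 × $4 = $320
  M2 to S4: 35 × $2 = $70
  M3 to S1: 10 × $7 = $70
  M4 to S1: 30 × $8 = $240
  M4 to S2: 30 × $4 = $120
  M4 to S3: 40 × $5 = $200
Optimal cost = $1440.
Saving = 1630 − 1440 = $190.

190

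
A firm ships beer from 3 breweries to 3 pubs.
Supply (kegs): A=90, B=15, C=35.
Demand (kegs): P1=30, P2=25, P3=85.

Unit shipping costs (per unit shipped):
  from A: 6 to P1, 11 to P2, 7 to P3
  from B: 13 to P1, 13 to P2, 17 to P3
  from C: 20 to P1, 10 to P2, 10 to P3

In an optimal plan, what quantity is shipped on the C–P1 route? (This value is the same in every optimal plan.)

0

Solving gives:
  A->P1: 30 kegs
  A->P3: 60 kegs
  B->P2: 15 kegs
  C->P2: 10 kegs
  C->P3: 25 kegs
Total cost = 1145.
The route C→P1 is not used.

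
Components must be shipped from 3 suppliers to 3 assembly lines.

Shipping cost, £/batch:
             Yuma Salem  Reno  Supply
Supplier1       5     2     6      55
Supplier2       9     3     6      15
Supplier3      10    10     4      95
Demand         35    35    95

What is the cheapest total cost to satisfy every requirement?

A cheapest plan:
  Supplier1->Yuma: 35 × £5 = £175
  Supplier1->Salem: 20 × £2 = £40
  Supplier2->Salem: 15 × £3 = £45
  Supplier3->Reno: 95 × £4 = £380
Total = 175 + 40 + 45 + 380 = £640.

640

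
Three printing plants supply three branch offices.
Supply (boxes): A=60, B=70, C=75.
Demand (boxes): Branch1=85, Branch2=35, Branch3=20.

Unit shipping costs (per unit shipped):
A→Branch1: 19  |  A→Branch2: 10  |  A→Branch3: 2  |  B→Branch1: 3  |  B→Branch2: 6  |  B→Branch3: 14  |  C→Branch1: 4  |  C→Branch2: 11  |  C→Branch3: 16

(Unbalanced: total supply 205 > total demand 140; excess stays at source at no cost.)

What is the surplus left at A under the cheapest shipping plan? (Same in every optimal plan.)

40

Minimum-cost shipments:
  A->Branch3: 20 × 2 = 40
  B->Branch1: 35 × 3 = 105
  B->Branch2: 35 × 6 = 210
  C->Branch1: 50 × 4 = 200
Total cost = 555.
A ships 20 of its 60, leaving 40.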